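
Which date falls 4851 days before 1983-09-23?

1970-06-12

Count 4851 days before September 23, 1983:
From June 12, 1970 to June 12, 1983: 13 years, of which 3 contain a Feb 29 — 10×365 + 3×366 = 4748 days.
June 1983: 30 − 12 = 18 days remain.
Then July (31), August (31): 31 + 31 = 62 days.
September 1–23, 1983: 23 days.
Residual: 103 days.
Total: 4851 days.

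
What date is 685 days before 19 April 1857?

4 June 1855

Count 685 days before April 19, 1857:
June 4, 1855 → June 4, 1856: 366 days (1856 is a leap year).
June 1856: 30 − 4 = 26 days remain.
Then 9 full months totalling 274 days.
April 1–19, 1857: 19 days.
Residual: 319 days.
Total: 685 days.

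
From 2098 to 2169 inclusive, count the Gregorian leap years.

Years divisible by 4: 2100, 2104, …, 2168 — 18 in all.
Of these, 2100 is divisible by 100 but not 400, so not leap.
Leap years: 18 − 1 = 17.

17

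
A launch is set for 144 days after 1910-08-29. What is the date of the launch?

1911-01-20

Count 144 days after August 29, 1910:
August 1910: 31 − 29 = 2 days remain.
Then September (30), October (31), November (30), December (31): 30 + 31 + 30 + 31 = 122 days.
January 1–20, 1911: 20 days.
Residual: 144 days.
Total: 144 days.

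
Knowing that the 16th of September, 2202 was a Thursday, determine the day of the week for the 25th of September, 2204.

Tuesday

Day-of-year of September 16, 2202: 259.
Day-of-year of September 25, 2204: 269.
2202 has 365 days, so 365 − 259 = 106 days remain in 2202.
Full years: 2203: 365. Sum = 365.
Total: 106 + 365 + 269 = 740 days.
740 mod 7 = 5, so 5 days after Thursday is Tuesday.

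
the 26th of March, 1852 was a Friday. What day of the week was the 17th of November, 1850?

Count forward from the earlier date (November 17, 1850) to the later (March 26, 1852):
November 1850: 30 − 17 = 13 days remain.
Then 15 full months totalling 456 days.
March 1–26, 1852: 26 days.
Total: 13 + 456 + 26 = 495 days.
495 mod 7 = 5, so 5 days before Friday is Sunday.

Sunday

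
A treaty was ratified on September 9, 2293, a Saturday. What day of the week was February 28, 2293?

Tuesday

Count forward from the earlier date (February 28, 2293) to the later (September 9, 2293):
February 2293: 28 − 28 = 0 days remain (2293 is not a leap year, so February has 28 days).
Then March (31), April (30), May (31), June (30), July (31), August (31): 31 + 30 + 31 + 30 + 31 + 31 = 184 days.
September 1–9, 2293: 9 days.
Total: 0 + 184 + 9 = 193 days.
193 mod 7 = 4, so 4 days before Saturday is Tuesday.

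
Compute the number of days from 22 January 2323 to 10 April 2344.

7749

Day-of-year of January 22, 2323: 22.
Day-of-year of April 10, 2344: 101.
2323 has 365 days, so 365 − 22 = 343 days remain in 2323.
Full years 2324–2343: 15 common + 5 leap = 15×365 + 5×366 = 7305 days.
Total: 343 + 7305 + 101 = 7749 days.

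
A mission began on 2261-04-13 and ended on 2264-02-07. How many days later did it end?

1030

April 13, 2261 → April 13, 2262: 365 days.
April 13, 2262 → April 13, 2263: 365 days.
April 2263: 30 − 13 = 17 days remain.
Then 9 full months totalling 276 days.
February 1–7, 2264: 7 days (2264 is a leap year).
Residual: 300 days.
Total: 1030 days.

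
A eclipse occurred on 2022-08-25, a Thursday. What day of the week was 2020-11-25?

Count forward from the earlier date (November 25, 2020) to the later (August 25, 2022):
Day-of-year of November 25, 2020: 330.
Day-of-year of August 25, 2022: 237.
2020 has 366 days, so 366 − 330 = 36 days remain in 2020.
Full years: 2021: 365. Sum = 365.
Total: 36 + 365 + 237 = 638 days.
638 mod 7 = 1, so 1 day before Thursday is Wednesday.

Wednesday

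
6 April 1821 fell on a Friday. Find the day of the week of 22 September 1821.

April 1821: 30 − 6 = 24 days remain.
Then May (31), June (30), July (31), August (31): 31 + 30 + 31 + 31 = 123 days.
September 1–22, 1821: 22 days.
Total: 24 + 123 + 22 = 169 days.
169 mod 7 = 1, so 1 day after Friday is Saturday.

Saturday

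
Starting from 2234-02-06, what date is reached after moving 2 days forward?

2234-02-08

Count 2 days after February 6, 2234:
Within February 2234: 8 − 6 = 2 days.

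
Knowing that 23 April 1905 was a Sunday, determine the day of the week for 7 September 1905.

April 1905: 30 − 23 = 7 days remain.
Then May (31), June (30), July (31), August (31): 31 + 30 + 31 + 31 = 123 days.
September 1–7, 1905: 7 days.
Total: 7 + 123 + 7 = 137 days.
137 mod 7 = 4, so 4 days after Sunday is Thursday.

Thursday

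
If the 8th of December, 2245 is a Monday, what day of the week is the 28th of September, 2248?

December 8, 2245 → December 8, 2246: 365 days.
December 8, 2246 → December 8, 2247: 365 days.
December 2247: 31 − 8 = 23 days remain.
Then January (31), February 2248 (29), March (31), April (30), May (31), June (30), July (31), August (31): 31 + 29 + 31 + 30 + 31 + 30 + 31 + 31 = 244 days.
September 1–28, 2248: 28 days.
Residual: 295 days.
Total: 1025 days.
1025 mod 7 = 3, so 3 days after Monday is Thursday.

Thursday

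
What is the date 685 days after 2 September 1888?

19 July 1890

Count 685 days after September 2, 1888:
Day-of-year of September 2, 1888: 246.
Day-of-year of July 19, 1890: 200.
1888 has 366 days, so 366 − 246 = 120 days remain in 1888.
Full years: 1889: 365. Sum = 365.
Total: 120 + 365 + 200 = 685 days.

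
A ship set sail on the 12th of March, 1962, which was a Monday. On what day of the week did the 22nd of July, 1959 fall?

Wednesday

Count forward from the earlier date (July 22, 1959) to the later (March 12, 1962):
Day-of-year of July 22, 1959: 203.
Day-of-year of March 12, 1962: 71.
1959 has 365 days, so 365 − 203 = 162 days remain in 1959.
Full years: 1960: 366; 1961: 365. Sum = 731.
Total: 162 + 731 + 71 = 964 days.
964 mod 7 = 5, so 5 days before Monday is Wednesday.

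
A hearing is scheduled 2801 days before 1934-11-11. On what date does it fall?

1927-03-12

Count 2801 days before November 11, 1934:
From March 12, 1927 to March 12, 1934: 7 years, of which 2 contain a Feb 29 — 5×365 + 2×366 = 2557 days.
March 1934: 31 − 12 = 19 days remain.
Then April (30), May (31), June (30), July (31), August (31), September (30), October (31): 30 + 31 + 30 + 31 + 31 + 30 + 31 = 214 days.
November 1–11, 1934: 11 days.
Residual: 244 days.
Total: 2801 days.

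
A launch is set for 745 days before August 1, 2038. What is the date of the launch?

July 17, 2036

Count 745 days before August 1, 2038:
Day-of-year of July 17, 2036: 199.
Day-of-year of August 1, 2038: 213.
2036 has 366 days, so 366 − 199 = 167 days remain in 2036.
Full years: 2037: 365. Sum = 365.
Total: 167 + 365 + 213 = 745 days.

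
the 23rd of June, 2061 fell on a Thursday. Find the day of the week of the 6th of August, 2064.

June 23, 2061 → June 23, 2062: 365 days.
June 23, 2062 → June 23, 2063: 365 days.
June 23, 2063 → June 23, 2064: 366 days (2064 is a leap year).
June 2064: 30 − 23 = 7 days remain.
Then July (31): 31 days.
August 1–6, 2064: 6 days.
Residual: 44 days.
Total: 1140 days.
1140 mod 7 = 6, so 6 days after Thursday is Wednesday.

Wednesday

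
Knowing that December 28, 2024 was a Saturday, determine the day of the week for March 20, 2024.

Count forward from the earlier date (March 20, 2024) to the later (December 28, 2024):
March 2024: 31 − 20 = 11 days remain.
Then April (30), May (31), June (30), July (31), August (31), September (30), October (31), November (30): 30 + 31 + 30 + 31 + 31 + 30 + 31 + 30 = 244 days.
December 1–28, 2024: 28 days.
Total: 11 + 244 + 28 = 283 days.
283 mod 7 = 3, so 3 days before Saturday is Wednesday.

Wednesday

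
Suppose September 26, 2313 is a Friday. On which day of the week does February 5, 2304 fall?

Count forward from the earlier date (February 5, 2304) to the later (September 26, 2313):
Day-of-year of February 5, 2304: 36.
Day-of-year of September 26, 2313: 269.
2304 has 366 days, so 366 − 36 = 330 days remain in 2304.
Full years 2305–2312: 6 common + 2 leap = 6×365 + 2×366 = 2922 days.
Total: 330 + 2922 + 269 = 3521 days.
3521 is a multiple of 7, so February 5, 2304 falls on the same weekday: Friday.

Friday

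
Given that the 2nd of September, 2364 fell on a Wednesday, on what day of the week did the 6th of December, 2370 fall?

Sunday

September 2, 2364 → September 2, 2365: 365 days.
September 2, 2365 → September 2, 2366: 365 days.
September 2, 2366 → September 2, 2367: 365 days.
September 2, 2367 → September 2, 2368: 366 days (2368 is a leap year).
September 2, 2368 → September 2, 2369: 365 days.
September 2, 2369 → September 2, 2370: 365 days.
September 2370: 30 − 2 = 28 days remain.
Then October (31), November (30): 31 + 30 = 61 days.
December 1–6, 2370: 6 days.
Residual: 95 days.
Total: 2286 days.
2286 mod 7 = 4, so 4 days after Wednesday is Sunday.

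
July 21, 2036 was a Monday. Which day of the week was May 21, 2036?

Wednesday

Count forward from the earlier date (May 21, 2036) to the later (July 21, 2036):
May 2036: 31 − 21 = 10 days remain.
Then June (30): 30 days.
July 1–21, 2036: 21 days.
Total: 10 + 30 + 21 = 61 days.
61 mod 7 = 5, so 5 days before Monday is Wednesday.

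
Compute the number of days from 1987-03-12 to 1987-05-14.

March 1987: 31 − 12 = 19 days remain.
Then April (30): 30 days.
May 1–14, 1987: 14 days.
Total: 19 + 30 + 14 = 63 days.

63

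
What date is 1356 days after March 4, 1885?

November 19, 1888

Count 1356 days after March 4, 1885:
March 4, 1885 → March 4, 1886: 365 days.
March 4, 1886 → March 4, 1887: 365 days.
March 4, 1887 → March 4, 1888: 366 days (1888 is a leap year).
March 1888: 31 − 4 = 27 days remain.
Then April (30), May (31), June (30), July (31), August (31), September (30), October (31): 30 + 31 + 30 + 31 + 31 + 30 + 31 = 214 days.
November 1–19, 1888: 19 days.
Residual: 260 days.
Total: 1356 days.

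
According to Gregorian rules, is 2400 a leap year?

Yes

2400 is a leap year (divisible by 400).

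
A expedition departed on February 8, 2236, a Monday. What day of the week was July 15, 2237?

Saturday

Day-of-year of February 8, 2236: 39.
Day-of-year of July 15, 2237: 196.
2236 has 366 days, so 366 − 39 = 327 days remain in 2236.
Total: 327 + 196 = 523 days.
523 mod 7 = 5, so 5 days after Monday is Saturday.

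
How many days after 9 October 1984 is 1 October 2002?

Day-of-year of October 9, 1984: 283.
Day-of-year of October 1, 2002: 274.
1984 has 366 days, so 366 − 283 = 83 days remain in 1984.
Full years 1985–2001: 13 common + 4 leap = 13×365 + 4×366 = 6209 days.
Total: 83 + 6209 + 274 = 6566 days.

6566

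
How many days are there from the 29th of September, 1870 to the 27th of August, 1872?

Day-of-year of September 29, 1870: 272.
Day-of-year of August 27, 1872: 240.
1870 has 365 days, so 365 − 272 = 93 days remain in 1870.
Full years: 1871: 365. Sum = 365.
Total: 93 + 365 + 240 = 698 days.

698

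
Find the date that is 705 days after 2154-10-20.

2156-09-24

Count 705 days after October 20, 2154:
October 20, 2154 → October 20, 2155: 365 days.
October 2155: 31 − 20 = 11 days remain.
Then 10 full months totalling 305 days.
September 1–24, 2156: 24 days.
Residual: 340 days.
Total: 705 days.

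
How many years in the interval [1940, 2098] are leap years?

Years divisible by 4: 1940, 1944, …, 2096 — 40 in all.
2000 is divisible by 400, so still leap.
No century exceptions apply. Count: 40.

40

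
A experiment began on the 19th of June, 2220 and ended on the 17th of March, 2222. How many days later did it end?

June 19, 2220 → June 19, 2221: 365 days.
June 2221: 30 − 19 = 11 days remain.
Then July (31), August (31), September (30), October (31), November (30), December (31), January (31), February 2222 (28): 31 + 31 + 30 + 31 + 30 + 31 + 31 + 28 = 243 days.
March 1–17, 2222: 17 days.
Residual: 271 days.
Total: 636 days.

636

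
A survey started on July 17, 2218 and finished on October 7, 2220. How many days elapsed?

813

Day-of-year of July 17, 2218: 198.
Day-of-year of October 7, 2220: 281.
2218 has 365 days, so 365 − 198 = 167 days remain in 2218.
Full years: 2219: 365. Sum = 365.
Total: 167 + 365 + 281 = 813 days.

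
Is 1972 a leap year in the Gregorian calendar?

Yes

1972 is a leap year.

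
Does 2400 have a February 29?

2400 is a leap year (divisible by 400).

Yes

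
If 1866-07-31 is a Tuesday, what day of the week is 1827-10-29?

Count forward from the earlier date (October 29, 1827) to the later (July 31, 1866):
From October 29, 1827 to October 29, 1865: 38 years, of which 10 contain a Feb 29 — 28×365 + 10×366 = 13880 days.
October 1865: 31 − 29 = 2 days remain.
Then November (30), December (31), January (31), February 1866 (28), March (31), April (30), May (31), June (30): 30 + 31 + 31 + 28 + 31 + 30 + 31 + 30 = 242 days.
July 1–31, 1866: 31 days.
Residual: 275 days.
Total: 14155 days.
14155 mod 7 = 1, so 1 day before Tuesday is Monday.

Monday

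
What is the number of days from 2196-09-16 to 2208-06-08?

4282

Day-of-year of September 16, 2196: 260.
Day-of-year of June 8, 2208: 160.
2196 has 366 days, so 366 − 260 = 106 days remain in 2196.
Full years 2197–2207: 10 common + 1 leap = 10×365 + 1×366 = 4016 days.
Total: 106 + 4016 + 160 = 4282 days.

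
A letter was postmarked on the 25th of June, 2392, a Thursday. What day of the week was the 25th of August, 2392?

June 2392: 30 − 25 = 5 days remain.
Then July (31): 31 days.
August 1–25, 2392: 25 days.
Total: 5 + 31 + 25 = 61 days.
61 mod 7 = 5, so 5 days after Thursday is Tuesday.

Tuesday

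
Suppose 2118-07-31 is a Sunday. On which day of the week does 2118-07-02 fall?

Count forward from the earlier date (July 2, 2118) to the later (July 31, 2118):
Within July 2118: 31 − 2 = 29 days.
29 mod 7 = 1, so 1 day before Sunday is Saturday.

Saturday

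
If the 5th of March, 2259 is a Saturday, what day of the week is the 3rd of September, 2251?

Wednesday

Count forward from the earlier date (September 3, 2251) to the later (March 5, 2259):
Day-of-year of September 3, 2251: 246.
Day-of-year of March 5, 2259: 64.
2251 has 365 days, so 365 − 246 = 119 days remain in 2251.
Full years 2252–2258: 5 common + 2 leap = 5×365 + 2×366 = 2557 days.
Total: 119 + 2557 + 64 = 2740 days.
2740 mod 7 = 3, so 3 days before Saturday is Wednesday.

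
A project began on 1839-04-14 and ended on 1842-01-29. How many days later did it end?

Day-of-year of April 14, 1839: 104.
Day-of-year of January 29, 1842: 29.
1839 has 365 days, so 365 − 104 = 261 days remain in 1839.
Full years: 1840: 366; 1841: 365. Sum = 731.
Total: 261 + 731 + 29 = 1021 days.

1021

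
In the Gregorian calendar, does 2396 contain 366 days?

2396 is a leap year.

Yes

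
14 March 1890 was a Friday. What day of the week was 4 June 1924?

Day-of-year of March 14, 1890: 73.
Day-of-year of June 4, 1924: 156.
1890 has 365 days, so 365 − 73 = 292 days remain in 1890.
Full years 1891–1923: 26 common + 7 leap = 26×365 + 7×366 = 12052 days.
Total: 292 + 12052 + 156 = 12500 days.
12500 mod 7 = 5, so 5 days after Friday is Wednesday.

Wednesday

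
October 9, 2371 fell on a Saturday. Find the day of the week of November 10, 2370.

Tuesday

Count forward from the earlier date (November 10, 2370) to the later (October 9, 2371):
November 2370: 30 − 10 = 20 days remain.
Then 10 full months totalling 304 days.
October 1–9, 2371: 9 days.
Residual: 333 days.
Total: 333 days.
333 mod 7 = 4, so 4 days before Saturday is Tuesday.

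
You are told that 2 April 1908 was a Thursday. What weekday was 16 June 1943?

Wednesday

Day-of-year of April 2, 1908: 93.
Day-of-year of June 16, 1943: 167.
1908 has 366 days, so 366 − 93 = 273 days remain in 1908.
Full years 1909–1942: 26 common + 8 leap = 26×365 + 8×366 = 12418 days.
Total: 273 + 12418 + 167 = 12858 days.
12858 mod 7 = 6, so 6 days after Thursday is Wednesday.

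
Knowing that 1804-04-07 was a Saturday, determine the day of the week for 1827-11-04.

From April 7, 1804 to April 7, 1827: 23 years, of which 5 contain a Feb 29 — 18×365 + 5×366 = 8400 days.
April 1827: 30 − 7 = 23 days remain.
Then May (31), June (30), July (31), August (31), September (30), October (31): 31 + 30 + 31 + 31 + 30 + 31 = 184 days.
November 1–4, 1827: 4 days.
Residual: 211 days.
Total: 8611 days.
8611 mod 7 = 1, so 1 day after Saturday is Sunday.

Sunday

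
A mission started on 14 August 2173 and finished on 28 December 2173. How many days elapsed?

August 2173: 31 − 14 = 17 days remain.
Then September (30), October (31), November (30): 30 + 31 + 30 = 91 days.
December 1–28, 2173: 28 days.
Total: 17 + 91 + 28 = 136 days.

136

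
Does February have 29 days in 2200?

2200 is not a leap year (divisible by 100 but not 400).

No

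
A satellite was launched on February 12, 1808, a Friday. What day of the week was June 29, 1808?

February 1808: 29 − 12 = 17 days remain (1808 is a leap year, so February has 29 days).
Then March (31), April (30), May (31): 31 + 30 + 31 = 92 days.
June 1–29, 1808: 29 days.
Total: 17 + 92 + 29 = 138 days.
138 mod 7 = 5, so 5 days after Friday is Wednesday.

Wednesday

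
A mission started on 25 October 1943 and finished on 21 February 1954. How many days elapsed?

3772

From October 25, 1943 to October 25, 1953: 10 years, of which 3 contain a Feb 29 — 7×365 + 3×366 = 3653 days.
October 1953: 31 − 25 = 6 days remain.
Then November (30), December (31), January (31): 30 + 31 + 31 = 92 days.
February 1–21, 1954: 21 days (1954 is not a leap year).
Residual: 119 days.
Total: 3772 days.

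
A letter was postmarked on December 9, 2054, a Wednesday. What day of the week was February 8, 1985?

Count forward from the earlier date (February 8, 1985) to the later (December 9, 2054):
From February 8, 1985 to February 8, 2054: 69 years, of which 17 contain a Feb 29 — 52×365 + 17×366 = 25202 days.
(2000 is a leap year (divisible by 400).)
February 2054: 28 − 8 = 20 days remain (2054 is not a leap year, so February has 28 days).
Then 9 full months totalling 275 days.
December 1–9, 2054: 9 days.
Residual: 304 days.
Total: 25506 days.
25506 mod 7 = 5, so 5 days before Wednesday is Friday.

Friday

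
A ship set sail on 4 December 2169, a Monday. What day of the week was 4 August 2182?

Sunday

From December 4, 2169 to December 4, 2181: 12 years, of which 3 contain a Feb 29 — 9×365 + 3×366 = 4383 days.
December 2181: 31 − 4 = 27 days remain.
Then January (31), February 2182 (28), March (31), April (30), May (31), June (30), July (31): 31 + 28 + 31 + 30 + 31 + 30 + 31 = 212 days.
August 1–4, 2182: 4 days.
Residual: 243 days.
Total: 4626 days.
4626 mod 7 = 6, so 6 days after Monday is Sunday.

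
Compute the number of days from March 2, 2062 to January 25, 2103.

Day-of-year of March 2, 2062: 61.
Day-of-year of January 25, 2103: 25.
2062 has 365 days, so 365 − 61 = 304 days remain in 2062.
Full years 2063–2102: 31 common + 9 leap = 31×365 + 9×366 = 14609 days.
Total: 304 + 14609 + 25 = 14938 days.

14938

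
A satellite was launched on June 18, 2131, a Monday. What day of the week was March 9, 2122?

Monday

Count forward from the earlier date (March 9, 2122) to the later (June 18, 2131):
From March 9, 2122 to March 9, 2131: 9 years, of which 2 contain a Feb 29 — 7×365 + 2×366 = 3287 days.
March 2131: 31 − 9 = 22 days remain.
Then April (30), May (31): 30 + 31 = 61 days.
June 1–18, 2131: 18 days.
Residual: 101 days.
Total: 3388 days.
3388 is a multiple of 7, so March 9, 2122 falls on the same weekday: Monday.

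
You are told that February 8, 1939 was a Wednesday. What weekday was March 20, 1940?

Wednesday

Day-of-year of February 8, 1939: 39.
Day-of-year of March 20, 1940: 80.
1939 has 365 days, so 365 − 39 = 326 days remain in 1939.
Total: 326 + 80 = 406 days.
406 is a multiple of 7, so March 20, 1940 falls on the same weekday: Wednesday.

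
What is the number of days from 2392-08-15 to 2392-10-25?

August 2392: 31 − 15 = 16 days remain.
Then September (30): 30 days.
October 1–25, 2392: 25 days.
Total: 16 + 30 + 25 = 71 days.

71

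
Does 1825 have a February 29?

1825 is not a leap year.

No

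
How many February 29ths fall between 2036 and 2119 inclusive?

20

Years divisible by 4: 2036, 2040, …, 2116 — 21 in all.
Of these, 2100 is divisible by 100 but not 400, so not leap.
Leap years: 21 − 1 = 20.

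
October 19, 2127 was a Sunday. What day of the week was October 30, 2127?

Thursday

Within October 2127: 30 − 19 = 11 days.
11 mod 7 = 4, so 4 days after Sunday is Thursday.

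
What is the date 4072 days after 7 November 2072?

1 January 2084

Count 4072 days after November 7, 2072:
From November 7, 2072 to November 7, 2083: 11 years, of which 2 contain a Feb 29 — 9×365 + 2×366 = 4017 days.
November 2083: 30 − 7 = 23 days remain.
Then December (31): 31 days.
January 1, 2084: 1 day.
Residual: 55 days.
Total: 4072 days.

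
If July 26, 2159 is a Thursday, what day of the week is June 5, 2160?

July 2159: 31 − 26 = 5 days remain.
Then 10 full months totalling 305 days.
June 1–5, 2160: 5 days.
Residual: 315 days.
Total: 315 days.
315 is a multiple of 7, so June 5, 2160 falls on the same weekday: Thursday.

Thursday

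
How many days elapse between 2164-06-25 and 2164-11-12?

140

June 2164: 30 − 25 = 5 days remain.
Then July (31), August (31), September (30), October (31): 31 + 31 + 30 + 31 = 123 days.
November 1–12, 2164: 12 days.
Total: 5 + 123 + 12 = 140 days.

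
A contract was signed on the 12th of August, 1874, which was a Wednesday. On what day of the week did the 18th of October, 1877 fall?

Thursday

Day-of-year of August 12, 1874: 224.
Day-of-year of October 18, 1877: 291.
1874 has 365 days, so 365 − 224 = 141 days remain in 1874.
Full years: 1875: 365; 1876: 366. Sum = 731.
Total: 141 + 731 + 291 = 1163 days.
1163 mod 7 = 1, so 1 day after Wednesday is Thursday.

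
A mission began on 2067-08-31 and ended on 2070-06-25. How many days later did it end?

1029

August 31, 2067 → August 31, 2068: 366 days (2068 is a leap year).
August 31, 2068 → August 31, 2069: 365 days.
August 2069: 31 − 31 = 0 days remain.
Then 9 full months totalling 273 days.
June 1–25, 2070: 25 days.
Residual: 298 days.
Total: 1029 days.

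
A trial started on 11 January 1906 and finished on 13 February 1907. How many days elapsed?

January 1906: 31 − 11 = 20 days remain.
Then 12 full months totalling 365 days.
February 1–13, 1907: 13 days (1907 is not a leap year).
Total: 20 + 365 + 13 = 398 days.

398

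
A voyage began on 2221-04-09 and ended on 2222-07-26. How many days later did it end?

473

April 2221: 30 − 9 = 21 days remain.
Then 14 full months totalling 426 days.
July 1–26, 2222: 26 days.
Total: 21 + 426 + 26 = 473 days.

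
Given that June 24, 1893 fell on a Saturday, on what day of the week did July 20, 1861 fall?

Count forward from the earlier date (July 20, 1861) to the later (June 24, 1893):
From July 20, 1861 to July 20, 1892: 31 years, of which 8 contain a Feb 29 — 23×365 + 8×366 = 11323 days.
July 1892: 31 − 20 = 11 days remain.
Then 10 full months totalling 304 days.
June 1–24, 1893: 24 days.
Residual: 339 days.
Total: 11662 days.
11662 is a multiple of 7, so July 20, 1861 falls on the same weekday: Saturday.

Saturday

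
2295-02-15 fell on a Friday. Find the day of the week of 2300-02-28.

Wednesday

February 15, 2295 → February 15, 2296: 365 days.
February 15, 2296 → February 15, 2297: 366 days (2296 is a leap year).
February 15, 2297 → February 15, 2298: 365 days.
February 15, 2298 → February 15, 2299: 365 days.
February 15, 2299 → February 15, 2300: 365 days.
Within February 2300: 28 − 15 = 13 days.
Total: 1839 days.
1839 mod 7 = 5, so 5 days after Friday is Wednesday.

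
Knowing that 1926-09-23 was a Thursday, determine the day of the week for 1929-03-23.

Saturday

Day-of-year of September 23, 1926: 266.
Day-of-year of March 23, 1929: 82.
1926 has 365 days, so 365 − 266 = 99 days remain in 1926.
Full years: 1927: 365; 1928: 366. Sum = 731.
Total: 99 + 731 + 82 = 912 days.
912 mod 7 = 2, so 2 days after Thursday is Saturday.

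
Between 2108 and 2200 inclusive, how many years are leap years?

23

Years divisible by 4: 2108, 2112, …, 2200 — 24 in all.
Of these, 2200 is divisible by 100 but not 400, so not leap.
Leap years: 24 − 1 = 23.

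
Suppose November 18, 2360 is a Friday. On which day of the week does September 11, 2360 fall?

Count forward from the earlier date (September 11, 2360) to the later (November 18, 2360):
September 2360: 30 − 11 = 19 days remain.
Then October (31): 31 days.
November 1–18, 2360: 18 days.
Total: 19 + 31 + 18 = 68 days.
68 mod 7 = 5, so 5 days before Friday is Sunday.

Sunday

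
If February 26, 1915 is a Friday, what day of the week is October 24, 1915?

Sunday

February 1915: 28 − 26 = 2 days remain (1915 is not a leap year, so February has 28 days).
Then March (31), April (30), May (31), June (30), July (31), August (31), September (30): 31 + 30 + 31 + 30 + 31 + 31 + 30 = 214 days.
October 1–24, 1915: 24 days.
Total: 2 + 214 + 24 = 240 days.
240 mod 7 = 2, so 2 days after Friday is Sunday.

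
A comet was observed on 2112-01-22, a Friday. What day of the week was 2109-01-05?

Saturday

Count forward from the earlier date (January 5, 2109) to the later (January 22, 2112):
January 5, 2109 → January 5, 2110: 365 days.
January 5, 2110 → January 5, 2111: 365 days.
January 5, 2111 → January 5, 2112: 365 days.
Within January 2112: 22 − 5 = 17 days.
Total: 1112 days.
1112 mod 7 = 6, so 6 days before Friday is Saturday.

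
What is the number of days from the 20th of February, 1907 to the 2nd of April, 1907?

41

February 1907: 28 − 20 = 8 days remain (1907 is not a leap year, so February has 28 days).
Then March (31): 31 days.
April 1–2, 1907: 2 days.
Total: 8 + 31 + 2 = 41 days.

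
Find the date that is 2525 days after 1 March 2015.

28 January 2022

Count 2525 days after March 1, 2015:
March 1, 2015 → March 1, 2016: 366 days (2016 is a leap year).
March 1, 2016 → March 1, 2017: 365 days.
March 1, 2017 → March 1, 2018: 365 days.
March 1, 2018 → March 1, 2019: 365 days.
March 1, 2019 → March 1, 2020: 366 days (2020 is a leap year).
March 1, 2020 → March 1, 2021: 365 days.
March 2021: 31 − 1 = 30 days remain.
Then 9 full months totalling 275 days.
January 1–28, 2022: 28 days.
Residual: 333 days.
Total: 2525 days.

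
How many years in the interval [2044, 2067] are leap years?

6

Years divisible by 4 in [2044, 2067]: 2044, 2048, 2052, 2056, 2060, 2064.
No century exceptions apply. Count: 6.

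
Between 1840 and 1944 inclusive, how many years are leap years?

Years divisible by 4: 1840, 1844, …, 1944 — 27 in all.
Of these, 1900 is divisible by 100 but not 400, so not leap.
Leap years: 27 − 1 = 26.

26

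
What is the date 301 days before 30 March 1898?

2 June 1897

Count 301 days before March 30, 1898:
Day-of-year of June 2, 1897: 153.
Day-of-year of March 30, 1898: 89.
1897 has 365 days, so 365 − 153 = 212 days remain in 1897.
Total: 212 + 89 = 301 days.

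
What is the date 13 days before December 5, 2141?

November 22, 2141

Count 13 days before December 5, 2141:
November 2141: 30 − 22 = 8 days remain.
December 1–5, 2141: 5 days.
Total: 8 + 5 = 13 days.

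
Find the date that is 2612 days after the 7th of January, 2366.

the 3rd of March, 2373

Count 2612 days after January 7, 2366:
From January 7, 2366 to January 7, 2373: 7 years, of which 2 contain a Feb 29 — 5×365 + 2×366 = 2557 days.
January 2373: 31 − 7 = 24 days remain.
Then February 2373 (28): 28 days.
March 1–3, 2373: 3 days.
Residual: 55 days.
Total: 2612 days.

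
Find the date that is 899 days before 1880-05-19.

1877-12-02

Count 899 days before May 19, 1880:
Day-of-year of December 2, 1877: 336.
Day-of-year of May 19, 1880: 140.
1877 has 365 days, so 365 − 336 = 29 days remain in 1877.
Full years: 1878: 365; 1879: 365. Sum = 730.
Total: 29 + 730 + 140 = 899 days.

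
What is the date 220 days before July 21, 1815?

December 13, 1814

Count 220 days before July 21, 1815:
December 1814: 31 − 13 = 18 days remain.
Then January (31), February 1815 (28), March (31), April (30), May (31), June (30): 31 + 28 + 31 + 30 + 31 + 30 = 181 days.
July 1–21, 1815: 21 days.
Total: 18 + 181 + 21 = 220 days.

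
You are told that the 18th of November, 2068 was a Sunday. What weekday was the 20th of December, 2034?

Count forward from the earlier date (December 20, 2034) to the later (November 18, 2068):
From December 20, 2034 to December 20, 2067: 33 years, of which 8 contain a Feb 29 — 25×365 + 8×366 = 12053 days.
December 2067: 31 − 20 = 11 days remain.
Then 10 full months totalling 305 days.
November 1–18, 2068: 18 days.
Residual: 334 days.
Total: 12387 days.
12387 mod 7 = 4, so 4 days before Sunday is Wednesday.

Wednesday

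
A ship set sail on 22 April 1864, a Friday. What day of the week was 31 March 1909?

From April 22, 1864 to April 22, 1908: 44 years, of which 10 contain a Feb 29 — 34×365 + 10×366 = 16070 days.
(1900 is not a leap year (divisible by 100 but not 400).)
April 1908: 30 − 22 = 8 days remain.
Then 10 full months totalling 304 days.
March 1–31, 1909: 31 days.
Residual: 343 days.
Total: 16413 days.
16413 mod 7 = 5, so 5 days after Friday is Wednesday.

Wednesday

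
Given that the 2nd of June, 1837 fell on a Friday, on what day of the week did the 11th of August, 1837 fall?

June 1837: 30 − 2 = 28 days remain.
Then July (31): 31 days.
August 1–11, 1837: 11 days.
Total: 28 + 31 + 11 = 70 days.
70 is a multiple of 7, so the 11th of August, 1837 falls on the same weekday: Friday.

Friday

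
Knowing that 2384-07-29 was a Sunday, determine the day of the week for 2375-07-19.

Saturday

Count forward from the earlier date (July 19, 2375) to the later (July 29, 2384):
From July 19, 2375 to July 19, 2384: 9 years, of which 3 contain a Feb 29 — 6×365 + 3×366 = 3288 days.
Within July 2384: 29 − 19 = 10 days.
Total: 3298 days.
3298 mod 7 = 1, so 1 day before Sunday is Saturday.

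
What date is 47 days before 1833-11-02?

1833-09-16

Count 47 days before November 2, 1833:
September 1833: 30 − 16 = 14 days remain.
Then October (31): 31 days.
November 1–2, 1833: 2 days.
Total: 14 + 31 + 2 = 47 days.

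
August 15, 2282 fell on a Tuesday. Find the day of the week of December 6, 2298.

Tuesday

Day-of-year of August 15, 2282: 227.
Day-of-year of December 6, 2298: 340.
2282 has 365 days, so 365 − 227 = 138 days remain in 2282.
Full years 2283–2297: 11 common + 4 leap = 11×365 + 4×366 = 5479 days.
Total: 138 + 5479 + 340 = 5957 days.
5957 is a multiple of 7, so December 6, 2298 falls on the same weekday: Tuesday.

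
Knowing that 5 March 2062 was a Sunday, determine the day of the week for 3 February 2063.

March 2062: 31 − 5 = 26 days remain.
Then 10 full months totalling 306 days.
February 1–3, 2063: 3 days (2063 is not a leap year).
Total: 26 + 306 + 3 = 335 days.
335 mod 7 = 6, so 6 days after Sunday is Saturday.

Saturday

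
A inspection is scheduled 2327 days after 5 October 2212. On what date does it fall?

18 February 2219

Count 2327 days after October 5, 2212:
October 5, 2212 → October 5, 2213: 365 days.
October 5, 2213 → October 5, 2214: 365 days.
October 5, 2214 → October 5, 2215: 365 days.
October 5, 2215 → October 5, 2216: 366 days (2216 is a leap year).
October 5, 2216 → October 5, 2217: 365 days.
October 5, 2217 → October 5, 2218: 365 days.
October 2218: 31 − 5 = 26 days remain.
Then November (30), December (31), January (31): 30 + 31 + 31 = 92 days.
February 1–18, 2219: 18 days (2219 is not a leap year).
Residual: 136 days.
Total: 2327 days.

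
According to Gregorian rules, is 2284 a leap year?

Yes

2284 is a leap year.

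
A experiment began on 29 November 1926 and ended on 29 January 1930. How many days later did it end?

Day-of-year of November 29, 1926: 333.
Day-of-year of January 29, 1930: 29.
1926 has 365 days, so 365 − 333 = 32 days remain in 1926.
Full years: 1927: 365; 1928: 366; 1929: 365. Sum = 1096.
Total: 32 + 1096 + 29 = 1157 days.

1157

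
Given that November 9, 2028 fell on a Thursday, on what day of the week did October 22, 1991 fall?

Tuesday

Count forward from the earlier date (October 22, 1991) to the later (November 9, 2028):
Day-of-year of October 22, 1991: 295.
Day-of-year of November 9, 2028: 314.
1991 has 365 days, so 365 − 295 = 70 days remain in 1991.
Full years 1992–2027: 27 common + 9 leap = 27×365 + 9×366 = 13149 days.
Total: 70 + 13149 + 314 = 13533 days.
13533 mod 7 = 2, so 2 days before Thursday is Tuesday.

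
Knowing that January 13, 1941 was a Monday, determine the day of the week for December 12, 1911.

Tuesday

Count forward from the earlier date (December 12, 1911) to the later (January 13, 1941):
Day-of-year of December 12, 1911: 346.
Day-of-year of January 13, 1941: 13.
1911 has 365 days, so 365 − 346 = 19 days remain in 1911.
Full years 1912–1940: 21 common + 8 leap = 21×365 + 8×366 = 10593 days.
Total: 19 + 10593 + 13 = 10625 days.
10625 mod 7 = 6, so 6 days before Monday is Tuesday.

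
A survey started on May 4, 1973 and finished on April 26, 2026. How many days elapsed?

From May 4, 1973 to May 4, 2025: 52 years, of which 13 contain a Feb 29 — 39×365 + 13×366 = 18993 days.
(2000 is a leap year (divisible by 400).)
May 2025: 31 − 4 = 27 days remain.
Then 10 full months totalling 304 days.
April 1–26, 2026: 26 days.
Residual: 357 days.
Total: 19350 days.

19350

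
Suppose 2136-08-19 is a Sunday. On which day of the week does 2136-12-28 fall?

August 2136: 31 − 19 = 12 days remain.
Then September (30), October (31), November (30): 30 + 31 + 30 = 91 days.
December 1–28, 2136: 28 days.
Total: 12 + 91 + 28 = 131 days.
131 mod 7 = 5, so 5 days after Sunday is Friday.

Friday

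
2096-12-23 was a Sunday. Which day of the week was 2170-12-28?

Friday

From December 23, 2096 to December 23, 2170: 74 years, of which 17 contain a Feb 29 — 57×365 + 17×366 = 27027 days.
(2100 is not a leap year (divisible by 100 but not 400).)
Within December 2170: 28 − 23 = 5 days.
Total: 27032 days.
27032 mod 7 = 5, so 5 days after Sunday is Friday.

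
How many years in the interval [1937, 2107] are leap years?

Years divisible by 4: 1940, 1944, …, 2104 — 42 in all.
Of these, 2100 is divisible by 100 but not 400, so not leap.
2000 is divisible by 400, so still leap.
Leap years: 42 − 1 = 41.

41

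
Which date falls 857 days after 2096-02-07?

2098-06-13

Count 857 days after February 7, 2096:
February 7, 2096 → February 7, 2097: 366 days (2096 is a leap year).
February 7, 2097 → February 7, 2098: 365 days.
February 2098: 28 − 7 = 21 days remain (2098 is not a leap year, so February has 28 days).
Then March (31), April (30), May (31): 31 + 30 + 31 = 92 days.
June 1–13, 2098: 13 days.
Residual: 126 days.
Total: 857 days.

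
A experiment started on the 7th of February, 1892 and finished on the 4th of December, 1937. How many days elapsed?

16736

Day-of-year of February 7, 1892: 38.
Day-of-year of December 4, 1937: 338.
1892 has 366 days, so 366 − 38 = 328 days remain in 1892.
Full years 1893–1936: 34 common + 10 leap = 34×365 + 10×366 = 16070 days.
Total: 328 + 16070 + 338 = 16736 days.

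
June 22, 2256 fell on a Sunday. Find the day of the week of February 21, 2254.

Tuesday

Count forward from the earlier date (February 21, 2254) to the later (June 22, 2256):
February 21, 2254 → February 21, 2255: 365 days.
February 21, 2255 → February 21, 2256: 365 days.
February 2256: 29 − 21 = 8 days remain (2256 is a leap year, so February has 29 days).
Then March (31), April (30), May (31): 31 + 30 + 31 = 92 days.
June 1–22, 2256: 22 days.
Residual: 122 days.
Total: 852 days.
852 mod 7 = 5, so 5 days before Sunday is Tuesday.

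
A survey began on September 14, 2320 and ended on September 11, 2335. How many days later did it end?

Day-of-year of September 14, 2320: 258.
Day-of-year of September 11, 2335: 254.
2320 has 366 days, so 366 − 258 = 108 days remain in 2320.
Full years 2321–2334: 11 common + 3 leap = 11×365 + 3×366 = 5113 days.
Total: 108 + 5113 + 254 = 5475 days.

5475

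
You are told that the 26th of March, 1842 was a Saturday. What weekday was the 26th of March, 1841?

Friday

Count forward from the earlier date (March 26, 1841) to the later (March 26, 1842):
March 26, 1841 → March 26, 1842: 365 days.
Total: 365 days.
365 mod 7 = 1, so 1 day before Saturday is Friday.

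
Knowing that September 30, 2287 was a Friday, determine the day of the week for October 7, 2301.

Monday

Day-of-year of September 30, 2287: 273.
Day-of-year of October 7, 2301: 280.
2287 has 365 days, so 365 − 273 = 92 days remain in 2287.
Full years 2288–2300: 10 common + 3 leap = 10×365 + 3×366 = 4748 days.
Total: 92 + 4748 + 280 = 5120 days.
5120 mod 7 = 3, so 3 days after Friday is Monday.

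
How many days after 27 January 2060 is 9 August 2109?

From January 27, 2060 to January 27, 2109: 49 years, of which 12 contain a Feb 29 — 37×365 + 12×366 = 17897 days.
(2100 is not a leap year (divisible by 100 but not 400).)
January 2109: 31 − 27 = 4 days remain.
Then February 2109 (28), March (31), April (30), May (31), June (30), July (31): 28 + 31 + 30 + 31 + 30 + 31 = 181 days.
August 1–9, 2109: 9 days.
Residual: 194 days.
Total: 18091 days.

18091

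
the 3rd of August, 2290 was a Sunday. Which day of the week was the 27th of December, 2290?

August 2290: 31 − 3 = 28 days remain.
Then September (30), October (31), November (30): 30 + 31 + 30 = 91 days.
December 1–27, 2290: 27 days.
Total: 28 + 91 + 27 = 146 days.
146 mod 7 = 6, so 6 days after Sunday is Saturday.

Saturday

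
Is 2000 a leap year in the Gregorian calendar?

2000 is a leap year (divisible by 400).

Yes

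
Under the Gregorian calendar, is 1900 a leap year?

1900 is not a leap year (divisible by 100 but not 400).

No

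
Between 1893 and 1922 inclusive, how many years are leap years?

6

Years divisible by 4 in [1893, 1922]: 1896, 1900, 1904, 1908, 1912, 1916, 1920.
Of these, 1900 is divisible by 100 but not 400, so not leap.
Leap years: 7 − 1 = 6.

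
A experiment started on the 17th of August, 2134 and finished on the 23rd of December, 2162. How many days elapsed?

Day-of-year of August 17, 2134: 229.
Day-of-year of December 23, 2162: 357.
2134 has 365 days, so 365 − 229 = 136 days remain in 2134.
Full years 2135–2161: 20 common + 7 leap = 20×365 + 7×366 = 9862 days.
Total: 136 + 9862 + 357 = 10355 days.

10355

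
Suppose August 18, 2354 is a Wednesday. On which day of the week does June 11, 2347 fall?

Count forward from the earlier date (June 11, 2347) to the later (August 18, 2354):
Day-of-year of June 11, 2347: 162.
Day-of-year of August 18, 2354: 230.
2347 has 365 days, so 365 − 162 = 203 days remain in 2347.
Full years: 2348: 366; 2349: 365; 2350: 365; 2351: 365; 2352: 366; 2353: 365. Sum = 2192.
Total: 203 + 2192 + 230 = 2625 days.
2625 is a multiple of 7, so June 11, 2347 falls on the same weekday: Wednesday.

Wednesday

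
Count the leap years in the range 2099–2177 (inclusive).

Years divisible by 4: 2100, 2104, …, 2176 — 20 in all.
Of these, 2100 is divisible by 100 but not 400, so not leap.
Leap years: 20 − 1 = 19.

19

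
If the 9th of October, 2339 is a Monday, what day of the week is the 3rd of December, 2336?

Count forward from the earlier date (December 3, 2336) to the later (October 9, 2339):
Day-of-year of December 3, 2336: 338.
Day-of-year of October 9, 2339: 282.
2336 has 366 days, so 366 − 338 = 28 days remain in 2336.
Full years: 2337: 365; 2338: 365. Sum = 730.
Total: 28 + 730 + 282 = 1040 days.
1040 mod 7 = 4, so 4 days before Monday is Thursday.

Thursday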